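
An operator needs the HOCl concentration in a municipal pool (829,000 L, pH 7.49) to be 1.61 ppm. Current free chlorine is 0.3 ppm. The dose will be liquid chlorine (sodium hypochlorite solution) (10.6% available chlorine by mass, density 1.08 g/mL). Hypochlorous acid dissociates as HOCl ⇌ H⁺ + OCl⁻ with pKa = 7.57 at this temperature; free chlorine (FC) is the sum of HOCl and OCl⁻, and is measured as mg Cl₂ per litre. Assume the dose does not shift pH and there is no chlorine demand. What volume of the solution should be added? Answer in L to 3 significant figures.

[OCl⁻]/[HOCl] = 10^(pH − pKa) = 10^(7.49 − 7.57) = 0.8318; fraction as HOCl = 1/(1 + 0.8318) = 0.5459.
Free chlorine required for 1.61 ppm HOCl: 1.61 / 0.5459 = 2.949 ppm.
FC to add: 2.949 − 0.3 = 2.649 mg/L as Cl₂.
Cl₂ equivalent: 2.649 mg/L × 829,000 L = 2196 g.
Product at 10.6% available Cl: 2196 / 0.106 = 20,720 g.
Volume: 20,720 g ÷ 1.08 g/mL = 19,180 mL.

19.2 L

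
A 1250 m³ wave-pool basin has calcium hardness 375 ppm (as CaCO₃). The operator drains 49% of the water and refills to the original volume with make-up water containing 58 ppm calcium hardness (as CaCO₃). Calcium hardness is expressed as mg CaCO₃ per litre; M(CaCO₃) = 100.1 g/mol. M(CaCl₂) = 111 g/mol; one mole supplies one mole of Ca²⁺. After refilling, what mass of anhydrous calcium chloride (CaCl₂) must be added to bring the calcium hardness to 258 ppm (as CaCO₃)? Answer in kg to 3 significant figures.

53.1 kg

Volume: 1250 m³ = 1,250,000 L.
After draining 49% and refilling: 375 × 0.51 + 58 × 0.49 = 219.67 ppm.
Deficit to target: 258 − 219.67 = 38.33 mg/L.
As CaCO₃: 38.33 mg/L × 1,250,000 L = 47,910 g; ÷ 100.1 = 478.6 mol Ca²⁺.
Mass: 478.6 × 111 = 53,130 g.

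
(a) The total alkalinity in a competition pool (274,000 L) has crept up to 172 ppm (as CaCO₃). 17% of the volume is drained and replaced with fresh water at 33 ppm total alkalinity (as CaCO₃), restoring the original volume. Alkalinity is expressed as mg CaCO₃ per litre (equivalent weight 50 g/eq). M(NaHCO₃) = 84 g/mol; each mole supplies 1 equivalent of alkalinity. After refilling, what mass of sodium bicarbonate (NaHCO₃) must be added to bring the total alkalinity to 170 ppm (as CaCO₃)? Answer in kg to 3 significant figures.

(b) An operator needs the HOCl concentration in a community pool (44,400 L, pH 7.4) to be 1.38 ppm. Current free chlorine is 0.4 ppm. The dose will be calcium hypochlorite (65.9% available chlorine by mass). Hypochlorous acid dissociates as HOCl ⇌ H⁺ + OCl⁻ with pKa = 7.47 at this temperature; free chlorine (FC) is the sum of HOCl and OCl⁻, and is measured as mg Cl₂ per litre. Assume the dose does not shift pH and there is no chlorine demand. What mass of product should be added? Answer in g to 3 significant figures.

(a) After draining 17% and refilling: 172 × 0.83 + 33 × 0.17 = 148.37 ppm.
(a) Deficit to target: 170 − 148.37 = 21.63 mg/L.
(a) As CaCO₃: 21.63 mg/L × 274,000 L = 5927 g; ÷ 50 g/eq ÷ 1 = 118.5 mol NaHCO₃.
(a) Mass: 118.5 × 84 = 9957 g.

(b) [OCl⁻]/[HOCl] = 10^(pH − pKa) = 10^(7.4 − 7.47) = 0.8511; fraction as HOCl = 1/(1 + 0.8511) = 0.5402.
(b) Free chlorine required for 1.38 ppm HOCl: 1.38 / 0.5402 = 2.555 ppm.
(b) FC to add: 2.555 − 0.4 = 2.155 mg/L as Cl₂.
(b) Cl₂ equivalent: 2.155 mg/L × 44,400 L = 95.66 g.
(b) Product at 65.9% available Cl: 95.66 / 0.659 = 145.2 g.

(a) 9.96 kg; (b) 145 g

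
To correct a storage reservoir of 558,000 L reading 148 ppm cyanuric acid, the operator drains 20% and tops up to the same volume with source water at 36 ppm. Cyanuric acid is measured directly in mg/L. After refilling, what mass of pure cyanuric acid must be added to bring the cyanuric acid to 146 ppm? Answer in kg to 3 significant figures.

11.4 kg

After draining 20% and refilling: 148 × 0.80 + 36 × 0.20 = 125.6 ppm.
Deficit to target: 146 − 125.6 = 20.4 mg/L.
Mass: 20.4 mg/L × 558,000 L = 11,380 g cyanuric acid.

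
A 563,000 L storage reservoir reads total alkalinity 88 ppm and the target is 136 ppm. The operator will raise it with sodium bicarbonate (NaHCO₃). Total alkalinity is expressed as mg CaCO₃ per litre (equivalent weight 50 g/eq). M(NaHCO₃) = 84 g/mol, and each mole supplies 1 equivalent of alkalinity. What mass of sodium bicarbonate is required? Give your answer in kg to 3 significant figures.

Alkalinity to add: (136 − 88) = 48 mg/L as CaCO₃ × 563,000 L = 27,020 g as CaCO₃.
Equivalents: 27,020 g ÷ 50 g/eq = 540.5 eq.
NaHCO₃ supplies 1 eq per mole → 540.5 mol.
Mass: 540.5 mol × 84 g/mol = 45,400 g.

45.4 kg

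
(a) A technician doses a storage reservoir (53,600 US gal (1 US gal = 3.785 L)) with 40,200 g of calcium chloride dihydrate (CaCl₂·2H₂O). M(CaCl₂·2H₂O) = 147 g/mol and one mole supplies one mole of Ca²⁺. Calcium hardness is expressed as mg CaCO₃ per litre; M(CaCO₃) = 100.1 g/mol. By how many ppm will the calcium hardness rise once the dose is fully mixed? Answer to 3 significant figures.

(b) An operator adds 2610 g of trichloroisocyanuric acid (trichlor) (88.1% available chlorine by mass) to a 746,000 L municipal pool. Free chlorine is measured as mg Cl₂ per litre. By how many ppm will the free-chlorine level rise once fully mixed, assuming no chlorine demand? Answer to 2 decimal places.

(a) Volume: 53,600 US gal × 3.785 L/gal = 202,876 L.
(a) Moles of Ca²⁺: 40,200 g ÷ 147 g/mol = 273.5 mol.
(a) As CaCO₃: 273.5 mol × 100.1 g/mol = 27,370 g.
(a) Rise: 27,370 g / 202,876 L × 1000 = 134.9 mg/L.

(b) Available chlorine delivered: 2610 g × 0.881 = 2299 g as Cl₂.
(b) Concentration rise: 2299 g / 746,000 L = 3.082 mg/L = 3.08 ppm.

(a) 135 ppm; (b) 3.08 ppm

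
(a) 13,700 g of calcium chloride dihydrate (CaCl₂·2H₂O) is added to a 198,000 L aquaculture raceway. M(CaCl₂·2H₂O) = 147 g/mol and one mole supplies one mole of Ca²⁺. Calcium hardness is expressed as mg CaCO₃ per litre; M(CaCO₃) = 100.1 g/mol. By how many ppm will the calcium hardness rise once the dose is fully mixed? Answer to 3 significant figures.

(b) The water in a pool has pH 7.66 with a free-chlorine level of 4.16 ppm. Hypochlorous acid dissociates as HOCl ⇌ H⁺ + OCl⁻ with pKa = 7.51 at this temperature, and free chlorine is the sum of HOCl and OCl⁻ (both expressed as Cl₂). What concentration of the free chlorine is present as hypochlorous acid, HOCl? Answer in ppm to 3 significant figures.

(a) 47.1 ppm; (b) 1.72 ppm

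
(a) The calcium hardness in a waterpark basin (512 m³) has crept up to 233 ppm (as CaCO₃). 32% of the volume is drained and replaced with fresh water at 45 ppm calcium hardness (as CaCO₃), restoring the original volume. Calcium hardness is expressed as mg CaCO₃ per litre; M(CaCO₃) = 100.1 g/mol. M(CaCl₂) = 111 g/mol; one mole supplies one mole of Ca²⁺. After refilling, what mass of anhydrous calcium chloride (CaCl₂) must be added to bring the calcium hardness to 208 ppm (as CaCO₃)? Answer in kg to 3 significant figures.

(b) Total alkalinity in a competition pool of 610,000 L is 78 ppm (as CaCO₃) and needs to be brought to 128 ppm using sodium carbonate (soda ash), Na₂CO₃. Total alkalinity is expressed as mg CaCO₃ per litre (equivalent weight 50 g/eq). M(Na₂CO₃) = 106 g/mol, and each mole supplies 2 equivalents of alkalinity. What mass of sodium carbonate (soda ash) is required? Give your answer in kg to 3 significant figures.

(a) 20.0 kg; (b) 32.3 kg

(a) Volume: 512 m³ = 512,000 L.
(a) After draining 32% and refilling: 233 × 0.68 + 45 × 0.32 = 172.84 ppm.
(a) Deficit to target: 208 − 172.84 = 35.16 mg/L.
(a) As CaCO₃: 35.16 mg/L × 512,000 L = 18,000 g; ÷ 100.1 = 179.8 mol Ca²⁺.
(a) Mass: 179.8 × 111 = 19,960 g.

(b) Alkalinity to add: (128 − 78) = 50 mg/L as CaCO₃ × 610,000 L = 30,500 g as CaCO₃.
(b) Equivalents: 30,500 g ÷ 50 g/eq = 610 eq.
(b) Each mole of Na₂CO₃ supplies 2 eq, so 610 / 2 = 305 mol.
(b) Mass: 305 mol × 106 g/mol = 32,330 g.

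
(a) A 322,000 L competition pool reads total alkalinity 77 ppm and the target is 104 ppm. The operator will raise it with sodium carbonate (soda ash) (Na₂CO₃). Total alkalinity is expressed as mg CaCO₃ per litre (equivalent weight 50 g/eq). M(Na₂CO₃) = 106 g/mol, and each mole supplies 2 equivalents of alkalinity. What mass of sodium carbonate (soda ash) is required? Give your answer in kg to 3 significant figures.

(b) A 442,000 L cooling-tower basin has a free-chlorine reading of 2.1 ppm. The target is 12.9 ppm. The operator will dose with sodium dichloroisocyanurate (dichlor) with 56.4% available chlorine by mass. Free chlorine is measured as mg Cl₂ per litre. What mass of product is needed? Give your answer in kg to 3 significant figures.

(a) Alkalinity to add: (104 − 77) = 27 mg/L as CaCO₃ × 322,000 L = 8694 g as CaCO₃.
(a) Equivalents: 8694 g ÷ 50 g/eq = 173.9 eq.
(a) Each mole of Na₂CO₃ supplies 2 eq, so 173.9 / 2 = 86.94 mol.
(a) Mass: 86.94 mol × 106 g/mol = 9216 g.

(b) Chlorine deficit: 12.9 − 2.1 = 10.8 ppm = 10.8 mg/L as Cl₂.
(b) Cl₂ equivalent needed: 10.8 mg/L × 442,000 L = 4,774,000 mg = 4774 g.
(b) Product at 56.4% available chlorine: 4774 / 0.564 = 8464 g.

(a) 9.22 kg; (b) 8.46 kg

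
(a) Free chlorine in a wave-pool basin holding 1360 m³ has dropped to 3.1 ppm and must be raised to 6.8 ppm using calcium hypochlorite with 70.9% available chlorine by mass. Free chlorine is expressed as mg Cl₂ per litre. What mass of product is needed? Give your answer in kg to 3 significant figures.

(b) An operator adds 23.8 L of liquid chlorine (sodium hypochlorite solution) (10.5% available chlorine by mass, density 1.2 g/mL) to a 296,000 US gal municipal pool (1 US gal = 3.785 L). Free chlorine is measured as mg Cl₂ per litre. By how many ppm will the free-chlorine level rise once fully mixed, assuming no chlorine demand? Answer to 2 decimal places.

(a) 7.10 kg; (b) 2.68 ppm

(a) Volume: 1360 m³ = 1,360,000 L.
(a) Chlorine deficit: 6.8 − 3.1 = 3.7 ppm = 3.7 mg/L as Cl₂.
(a) Cl₂ equivalent needed: 3.7 mg/L × 1,360,000 L = 5,032,000 mg = 5032 g.
(a) Product at 70.9% available chlorine: 5032 / 0.709 = 7097 g.

(b) Volume: 296,000 US gal × 3.785 L/gal = 1,120,360 L.
(b) Mass of solution: 23.8 L × 1000 mL/L × 1.2 g/mL = 28,560 g.
(b) Available chlorine delivered: 28,560 g × 0.105 = 2999 g as Cl₂.
(b) Concentration rise: 2999 g / 1,120,360 L = 2.677 mg/L = 2.68 ppm.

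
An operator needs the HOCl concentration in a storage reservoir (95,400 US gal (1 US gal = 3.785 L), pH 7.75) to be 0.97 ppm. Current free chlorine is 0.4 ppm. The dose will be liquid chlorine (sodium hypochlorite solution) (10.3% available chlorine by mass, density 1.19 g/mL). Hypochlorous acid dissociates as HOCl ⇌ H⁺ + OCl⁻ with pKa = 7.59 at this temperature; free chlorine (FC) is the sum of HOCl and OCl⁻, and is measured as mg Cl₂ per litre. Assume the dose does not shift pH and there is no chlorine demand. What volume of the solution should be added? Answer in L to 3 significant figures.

5.81 L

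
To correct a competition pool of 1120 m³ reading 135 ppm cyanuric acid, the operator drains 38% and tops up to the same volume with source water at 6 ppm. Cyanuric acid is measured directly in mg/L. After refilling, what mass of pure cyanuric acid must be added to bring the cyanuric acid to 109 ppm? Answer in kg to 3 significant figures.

Volume: 1120 m³ = 1,120,000 L.
After draining 38% and refilling: 135 × 0.62 + 6 × 0.38 = 85.98 ppm.
Deficit to target: 109 − 85.98 = 23.02 mg/L.
Mass: 23.02 mg/L × 1,120,000 L = 25,780 g cyanuric acid.

25.8 kg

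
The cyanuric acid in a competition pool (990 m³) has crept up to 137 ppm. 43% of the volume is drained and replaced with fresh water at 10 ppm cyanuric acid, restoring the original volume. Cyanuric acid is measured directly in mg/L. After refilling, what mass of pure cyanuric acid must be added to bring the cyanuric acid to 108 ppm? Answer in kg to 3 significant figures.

Volume: 990 m³ = 990,000 L.
After draining 43% and refilling: 137 × 0.57 + 10 × 0.43 = 82.39 ppm.
Deficit to target: 108 − 82.39 = 25.61 mg/L.
Mass: 25.61 mg/L × 990,000 L = 25,350 g cyanuric acid.

25.4 kg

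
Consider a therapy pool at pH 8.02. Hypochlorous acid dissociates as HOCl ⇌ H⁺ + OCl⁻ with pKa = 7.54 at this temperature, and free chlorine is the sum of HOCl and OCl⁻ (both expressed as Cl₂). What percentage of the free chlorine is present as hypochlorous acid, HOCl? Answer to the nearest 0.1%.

24.9%

[OCl⁻]/[HOCl] = 10^(pH − pKa) = 10^(8.02 − 7.54) = 10^0.48 = 3.02.
Fraction as HOCl = 1 / (1 + 3.02) = 0.2488.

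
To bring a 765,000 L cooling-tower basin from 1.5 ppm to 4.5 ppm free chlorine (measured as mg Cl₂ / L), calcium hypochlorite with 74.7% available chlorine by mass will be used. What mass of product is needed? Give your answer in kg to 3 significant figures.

3.07 kg

Chlorine deficit: 4.5 − 1.5 = 3 ppm = 3 mg/L as Cl₂.
Cl₂ equivalent needed: 3 mg/L × 765,000 L = 2,295,000 mg = 2295 g.
Product at 74.7% available chlorine: 2295 / 0.747 = 3072 g.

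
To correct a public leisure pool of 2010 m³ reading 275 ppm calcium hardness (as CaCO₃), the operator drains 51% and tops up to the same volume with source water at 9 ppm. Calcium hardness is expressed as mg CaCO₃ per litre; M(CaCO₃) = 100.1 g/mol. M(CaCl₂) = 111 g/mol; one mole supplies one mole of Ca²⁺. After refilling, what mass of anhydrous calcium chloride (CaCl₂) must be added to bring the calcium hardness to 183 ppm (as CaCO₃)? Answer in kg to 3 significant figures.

97.3 kg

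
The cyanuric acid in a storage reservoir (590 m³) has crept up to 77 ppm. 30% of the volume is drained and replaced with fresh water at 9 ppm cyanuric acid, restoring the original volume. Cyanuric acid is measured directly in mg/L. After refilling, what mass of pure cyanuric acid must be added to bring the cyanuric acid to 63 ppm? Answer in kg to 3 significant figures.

Volume: 590 m³ = 590,000 L.
After draining 30% and refilling: 77 × 0.70 + 9 × 0.30 = 56.6 ppm.
Deficit to target: 63 − 56.6 = 6.4 mg/L.
Mass: 6.4 mg/L × 590,000 L = 3776 g cyanuric acid.

3.78 kg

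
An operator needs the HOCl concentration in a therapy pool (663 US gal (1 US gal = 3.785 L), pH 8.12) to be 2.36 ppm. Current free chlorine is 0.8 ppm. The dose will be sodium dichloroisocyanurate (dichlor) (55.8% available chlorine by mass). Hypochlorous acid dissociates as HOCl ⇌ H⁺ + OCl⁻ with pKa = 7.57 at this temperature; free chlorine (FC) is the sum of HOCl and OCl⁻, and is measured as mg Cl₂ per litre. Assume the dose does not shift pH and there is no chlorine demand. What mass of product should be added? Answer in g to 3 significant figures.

Volume: 663 US gal × 3.785 L/gal = 2,509 L.
[OCl⁻]/[HOCl] = 10^(pH − pKa) = 10^(8.12 − 7.57) = 3.548; fraction as HOCl = 1/(1 + 3.548) = 0.2199.
Free chlorine required for 2.36 ppm HOCl: 2.36 / 0.2199 = 10.73 ppm.
FC to add: 10.73 − 0.8 = 9.934 mg/L as Cl₂.
Cl₂ equivalent: 9.934 mg/L × 2,509 L = 24.93 g.
Product at 55.8% available Cl: 24.93 / 0.558 = 44.67 g.

44.7 g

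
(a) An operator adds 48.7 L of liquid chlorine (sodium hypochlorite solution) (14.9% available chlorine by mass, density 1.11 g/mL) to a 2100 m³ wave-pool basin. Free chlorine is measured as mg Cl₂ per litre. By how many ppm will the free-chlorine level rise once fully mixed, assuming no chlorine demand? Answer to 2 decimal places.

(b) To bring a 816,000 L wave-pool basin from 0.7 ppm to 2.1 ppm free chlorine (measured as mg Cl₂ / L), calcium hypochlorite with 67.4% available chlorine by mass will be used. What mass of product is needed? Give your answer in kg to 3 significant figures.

(a) 3.84 ppm; (b) 1.69 kg

(a) Volume: 2100 m³ = 2,100,000 L.
(a) Mass of solution: 48.7 L × 1000 mL/L × 1.11 g/mL = 54,060 g.
(a) Available chlorine delivered: 54,060 g × 0.149 = 8054 g as Cl₂.
(a) Concentration rise: 8054 g / 2,100,000 L = 3.835 mg/L = 3.84 ppm.

(b) Chlorine deficit: 2.1 − 0.7 = 1.4 ppm = 1.4 mg/L as Cl₂.
(b) Cl₂ equivalent needed: 1.4 mg/L × 816,000 L = 1,142,000 mg = 1142 g.
(b) Product at 67.4% available chlorine: 1142 / 0.674 = 1695 g.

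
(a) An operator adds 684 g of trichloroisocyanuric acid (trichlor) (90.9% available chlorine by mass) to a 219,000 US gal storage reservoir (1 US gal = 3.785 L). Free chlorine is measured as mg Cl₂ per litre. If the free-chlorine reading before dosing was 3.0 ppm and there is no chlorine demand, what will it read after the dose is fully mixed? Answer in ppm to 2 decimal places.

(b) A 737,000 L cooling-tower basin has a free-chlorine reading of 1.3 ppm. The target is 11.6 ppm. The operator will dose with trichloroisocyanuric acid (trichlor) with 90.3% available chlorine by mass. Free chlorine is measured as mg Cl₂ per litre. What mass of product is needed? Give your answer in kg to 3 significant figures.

(a) 3.75 ppm; (b) 8.41 kg

(a) Volume: 219,000 US gal × 3.785 L/gal = 828,915 L.
(a) Available chlorine delivered: 684 g × 0.909 = 621.8 g as Cl₂.
(a) Concentration rise: 621.8 g / 828,915 L = 0.7501 mg/L = 0.75 ppm.
(a) Final FC: 3.0 + 0.75 = 3.75 ppm.

(b) Chlorine deficit: 11.6 − 1.3 = 10.3 ppm = 10.3 mg/L as Cl₂.
(b) Cl₂ equivalent needed: 10.3 mg/L × 737,000 L = 7,591,000 mg = 7591 g.
(b) Product at 90.3% available chlorine: 7591 / 0.903 = 8407 g.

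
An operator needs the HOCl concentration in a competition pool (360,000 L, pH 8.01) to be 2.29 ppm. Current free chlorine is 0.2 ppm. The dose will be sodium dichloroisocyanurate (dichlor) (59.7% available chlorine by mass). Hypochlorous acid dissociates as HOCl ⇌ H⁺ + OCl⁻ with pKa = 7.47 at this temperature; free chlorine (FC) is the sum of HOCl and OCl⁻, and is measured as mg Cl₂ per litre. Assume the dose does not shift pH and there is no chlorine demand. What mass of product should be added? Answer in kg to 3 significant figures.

6.05 kg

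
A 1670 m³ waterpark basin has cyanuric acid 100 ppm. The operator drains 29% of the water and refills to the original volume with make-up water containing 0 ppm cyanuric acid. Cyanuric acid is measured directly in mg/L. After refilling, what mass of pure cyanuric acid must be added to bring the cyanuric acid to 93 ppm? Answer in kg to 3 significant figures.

Volume: 1670 m³ = 1,670,000 L.
After draining 29% and refilling: 100 × 0.71 + 0 × 0.29 = 71 ppm.
Deficit to target: 93 − 71 = 22 mg/L.
Mass: 22 mg/L × 1,670,000 L = 36,740 g cyanuric acid.

36.7 kg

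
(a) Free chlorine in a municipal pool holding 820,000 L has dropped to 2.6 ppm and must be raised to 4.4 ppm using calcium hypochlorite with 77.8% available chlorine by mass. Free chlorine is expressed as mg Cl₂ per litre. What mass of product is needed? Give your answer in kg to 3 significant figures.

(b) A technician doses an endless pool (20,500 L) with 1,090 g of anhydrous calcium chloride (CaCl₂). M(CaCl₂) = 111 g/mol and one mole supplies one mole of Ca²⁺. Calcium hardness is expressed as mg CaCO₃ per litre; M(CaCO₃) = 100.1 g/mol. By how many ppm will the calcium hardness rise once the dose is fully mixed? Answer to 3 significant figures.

(a) Chlorine deficit: 4.4 − 2.6 = 1.8 ppm = 1.8 mg/L as Cl₂.
(a) Cl₂ equivalent needed: 1.8 mg/L × 820,000 L = 1,476,000 mg = 1476 g.
(a) Product at 77.8% available chlorine: 1476 / 0.778 = 1897 g.

(b) Moles of Ca²⁺: 1,090 g ÷ 111 g/mol = 9.82 mol.
(b) As CaCO₃: 9.82 mol × 100.1 g/mol = 983 g.
(b) Rise: 983 g / 20,500 L × 1000 = 47.95 mg/L.

(a) 1.90 kg; (b) 47.9 ppm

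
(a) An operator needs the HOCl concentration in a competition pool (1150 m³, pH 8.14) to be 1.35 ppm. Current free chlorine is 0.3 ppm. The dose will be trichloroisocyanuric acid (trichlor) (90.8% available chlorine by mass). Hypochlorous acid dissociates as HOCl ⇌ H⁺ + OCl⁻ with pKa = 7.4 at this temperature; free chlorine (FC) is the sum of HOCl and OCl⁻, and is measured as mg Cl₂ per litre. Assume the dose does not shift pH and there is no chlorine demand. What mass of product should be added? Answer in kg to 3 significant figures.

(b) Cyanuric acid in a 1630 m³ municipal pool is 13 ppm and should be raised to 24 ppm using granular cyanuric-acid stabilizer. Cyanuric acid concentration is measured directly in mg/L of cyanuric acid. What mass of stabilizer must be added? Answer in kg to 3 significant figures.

(a) Volume: 1150 m³ = 1,150,000 L.
(a) [OCl⁻]/[HOCl] = 10^(pH − pKa) = 10^(8.14 − 7.4) = 5.495; fraction as HOCl = 1/(1 + 5.495) = 0.154.
(a) Free chlorine required for 1.35 ppm HOCl: 1.35 / 0.154 = 8.769 ppm.
(a) FC to add: 8.769 − 0.3 = 8.469 mg/L as Cl₂.
(a) Cl₂ equivalent: 8.469 mg/L × 1,150,000 L = 9739 g.
(a) Product at 90.8% available Cl: 9739 / 0.908 = 10,730 g.

(b) Volume: 1630 m³ = 1,630,000 L.
(b) CYA to add: (24 − 13) = 11 mg/L × 1,630,000 L = 17,930 g cyanuric acid.

(a) 10.7 kg; (b) 17.9 kg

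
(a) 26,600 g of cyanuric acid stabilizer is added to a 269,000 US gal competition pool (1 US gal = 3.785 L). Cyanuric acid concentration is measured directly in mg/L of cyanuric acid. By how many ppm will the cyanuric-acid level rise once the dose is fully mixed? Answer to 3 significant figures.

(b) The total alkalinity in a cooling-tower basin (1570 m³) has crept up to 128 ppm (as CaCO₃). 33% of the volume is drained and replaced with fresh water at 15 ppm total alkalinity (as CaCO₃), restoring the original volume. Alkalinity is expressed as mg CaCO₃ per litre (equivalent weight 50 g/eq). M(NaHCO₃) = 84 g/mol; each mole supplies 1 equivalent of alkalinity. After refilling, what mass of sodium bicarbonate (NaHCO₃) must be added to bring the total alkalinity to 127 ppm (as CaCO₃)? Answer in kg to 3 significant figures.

(a) Volume: 269,000 US gal × 3.785 L/gal = 1,018,165 L.
(a) Rise: 26,600 g / 1,018,165 L × 1000 = 26.13 mg/L.

(b) Volume: 1570 m³ = 1,570,000 L.
(b) After draining 33% and refilling: 128 × 0.67 + 15 × 0.33 = 90.71 ppm.
(b) Deficit to target: 127 − 90.71 = 36.29 mg/L.
(b) As CaCO₃: 36.29 mg/L × 1,570,000 L = 56,980 g; ÷ 50 g/eq ÷ 1 = 1140 mol NaHCO₃.
(b) Mass: 1140 × 84 = 95,720 g.

(a) 26.1 ppm; (b) 95.7 kg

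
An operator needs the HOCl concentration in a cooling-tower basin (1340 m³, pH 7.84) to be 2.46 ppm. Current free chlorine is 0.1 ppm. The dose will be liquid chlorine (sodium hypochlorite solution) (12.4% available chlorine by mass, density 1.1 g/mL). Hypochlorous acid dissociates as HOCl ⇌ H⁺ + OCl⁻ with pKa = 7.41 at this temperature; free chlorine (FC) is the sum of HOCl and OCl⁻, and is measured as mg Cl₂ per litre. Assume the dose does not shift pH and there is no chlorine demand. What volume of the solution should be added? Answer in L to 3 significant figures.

88.2 L

Volume: 1340 m³ = 1,340,000 L.
[OCl⁻]/[HOCl] = 10^(pH − pKa) = 10^(7.84 − 7.41) = 2.692; fraction as HOCl = 1/(1 + 2.692) = 0.2709.
Free chlorine required for 2.46 ppm HOCl: 2.46 / 0.2709 = 9.081 ppm.
FC to add: 9.081 − 0.1 = 8.981 mg/L as Cl₂.
Cl₂ equivalent: 8.981 mg/L × 1,340,000 L = 12,030 g.
Product at 12.4% available Cl: 12,030 / 0.124 = 97,050 g.
Volume: 97,050 g ÷ 1.1 g/mL = 88,230 mL.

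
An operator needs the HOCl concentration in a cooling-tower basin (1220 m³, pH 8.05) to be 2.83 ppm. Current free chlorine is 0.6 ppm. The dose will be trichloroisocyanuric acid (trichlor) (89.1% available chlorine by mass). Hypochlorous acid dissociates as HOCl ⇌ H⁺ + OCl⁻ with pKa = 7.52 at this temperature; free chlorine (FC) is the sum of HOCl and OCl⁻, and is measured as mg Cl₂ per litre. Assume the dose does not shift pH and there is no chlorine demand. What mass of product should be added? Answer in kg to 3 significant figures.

16.2 kg

Volume: 1220 m³ = 1,220,000 L.
[OCl⁻]/[HOCl] = 10^(pH − pKa) = 10^(8.05 − 7.52) = 3.388; fraction as HOCl = 1/(1 + 3.388) = 0.2279.
Free chlorine required for 2.83 ppm HOCl: 2.83 / 0.2279 = 12.42 ppm.
FC to add: 12.42 − 0.6 = 11.82 mg/L as Cl₂.
Cl₂ equivalent: 11.82 mg/L × 1,220,000 L = 14,420 g.
Product at 89.1% available Cl: 14,420 / 0.891 = 16,180 g.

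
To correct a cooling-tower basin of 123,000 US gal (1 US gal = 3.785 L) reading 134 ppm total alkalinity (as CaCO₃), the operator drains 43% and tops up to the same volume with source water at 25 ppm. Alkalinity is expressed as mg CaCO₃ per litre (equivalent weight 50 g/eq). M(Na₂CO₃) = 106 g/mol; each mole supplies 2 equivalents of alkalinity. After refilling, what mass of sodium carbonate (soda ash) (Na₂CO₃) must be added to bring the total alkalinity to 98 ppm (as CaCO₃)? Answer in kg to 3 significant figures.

Volume: 123,000 US gal × 3.785 L/gal = 465,555 L.
After draining 43% and refilling: 134 × 0.57 + 25 × 0.43 = 87.13 ppm.
Deficit to target: 98 − 87.13 = 10.87 mg/L.
As CaCO₃: 10.87 mg/L × 465,555 L = 5061 g; ÷ 50 g/eq ÷ 2 = 50.61 mol Na₂CO₃.
Mass: 50.61 × 106 = 5364 g.

5.36 kg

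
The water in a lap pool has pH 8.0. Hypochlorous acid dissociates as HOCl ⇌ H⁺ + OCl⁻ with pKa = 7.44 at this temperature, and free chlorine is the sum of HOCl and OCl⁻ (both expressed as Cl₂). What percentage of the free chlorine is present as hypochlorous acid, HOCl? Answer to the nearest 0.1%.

21.6%

[OCl⁻]/[HOCl] = 10^(pH − pKa) = 10^(8.0 − 7.44) = 10^0.56 = 3.631.
Fraction as HOCl = 1 / (1 + 3.631) = 0.2159.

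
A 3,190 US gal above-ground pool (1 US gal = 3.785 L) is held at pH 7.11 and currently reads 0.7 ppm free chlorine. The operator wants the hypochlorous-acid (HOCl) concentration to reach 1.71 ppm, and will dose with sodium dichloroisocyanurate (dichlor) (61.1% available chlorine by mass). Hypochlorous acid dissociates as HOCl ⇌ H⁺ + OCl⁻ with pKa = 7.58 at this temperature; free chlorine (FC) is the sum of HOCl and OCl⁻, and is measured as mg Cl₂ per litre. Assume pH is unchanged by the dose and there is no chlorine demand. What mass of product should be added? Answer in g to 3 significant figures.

31.4 g

Volume: 3,190 US gal × 3.785 L/gal = 12,074 L.
[OCl⁻]/[HOCl] = 10^(pH − pKa) = 10^(7.11 − 7.58) = 0.3388; fraction as HOCl = 1/(1 + 0.3388) = 0.7469.
Free chlorine required for 1.71 ppm HOCl: 1.71 / 0.7469 = 2.289 ppm.
FC to add: 2.289 − 0.7 = 1.589 mg/L as Cl₂.
Cl₂ equivalent: 1.589 mg/L × 12,074 L = 19.19 g.
Product at 61.1% available Cl: 19.19 / 0.611 = 31.41 g.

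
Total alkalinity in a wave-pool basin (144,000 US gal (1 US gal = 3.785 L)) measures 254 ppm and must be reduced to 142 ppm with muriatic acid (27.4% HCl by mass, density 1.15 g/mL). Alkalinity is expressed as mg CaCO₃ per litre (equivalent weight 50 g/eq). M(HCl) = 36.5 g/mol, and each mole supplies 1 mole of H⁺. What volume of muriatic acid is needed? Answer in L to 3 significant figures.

141 L

Volume: 144,000 US gal × 3.785 L/gal = 545,040 L.
Alkalinity to neutralize: (254 − 142) = 112 mg/L as CaCO₃ × 545,040 L = 61,040 g as CaCO₃.
Equivalents of H⁺ required: 61,040 ÷ 50 g/eq = 1221 eq = 1221 mol HCl.
Mass of HCl: 1221 × 36.5 = 44,560 g.
Mass of 27.4% solution: 44,560 / 0.274 = 162,600 g.
Volume: 162,600 g ÷ 1.15 g/mL = 141,400 mL.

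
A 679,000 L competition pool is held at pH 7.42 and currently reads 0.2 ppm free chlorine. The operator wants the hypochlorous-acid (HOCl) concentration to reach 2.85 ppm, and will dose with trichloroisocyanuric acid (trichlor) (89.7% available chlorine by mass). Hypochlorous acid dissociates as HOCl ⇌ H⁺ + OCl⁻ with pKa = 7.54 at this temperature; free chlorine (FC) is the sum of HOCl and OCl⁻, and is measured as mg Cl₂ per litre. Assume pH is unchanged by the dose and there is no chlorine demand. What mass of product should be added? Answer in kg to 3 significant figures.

3.64 kg

[OCl⁻]/[HOCl] = 10^(pH − pKa) = 10^(7.42 − 7.54) = 0.7586; fraction as HOCl = 1/(1 + 0.7586) = 0.5686.
Free chlorine required for 2.85 ppm HOCl: 2.85 / 0.5686 = 5.012 ppm.
FC to add: 5.012 − 0.2 = 4.812 mg/L as Cl₂.
Cl₂ equivalent: 4.812 mg/L × 679,000 L = 3267 g.
Product at 89.7% available Cl: 3267 / 0.897 = 3642 g.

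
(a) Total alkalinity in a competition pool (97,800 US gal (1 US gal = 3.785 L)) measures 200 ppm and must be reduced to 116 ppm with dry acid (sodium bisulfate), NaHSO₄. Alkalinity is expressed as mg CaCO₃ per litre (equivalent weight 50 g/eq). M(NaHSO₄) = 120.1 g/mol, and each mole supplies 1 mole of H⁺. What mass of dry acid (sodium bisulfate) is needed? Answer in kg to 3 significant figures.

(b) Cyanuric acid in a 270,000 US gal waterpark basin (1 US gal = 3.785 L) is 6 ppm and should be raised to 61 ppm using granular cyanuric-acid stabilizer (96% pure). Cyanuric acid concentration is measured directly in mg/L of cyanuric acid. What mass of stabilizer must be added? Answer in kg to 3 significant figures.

(a) Volume: 97,800 US gal × 3.785 L/gal = 370,173 L.
(a) Alkalinity to neutralize: (200 − 116) = 84 mg/L as CaCO₃ × 370,173 L = 31,090 g as CaCO₃.
(a) Equivalents of H⁺ required: 31,090 ÷ 50 g/eq = 621.9 eq = 621.9 mol NaHSO₄.
(a) Mass of NaHSO₄: 621.9 × 120.1 = 74,690 g.

(b) Volume: 270,000 US gal × 3.785 L/gal = 1,021,950 L.
(b) CYA to add: (61 − 6) = 55 mg/L × 1,021,950 L = 56,210 g cyanuric acid.
(b) At 96% purity: 56,210 / 0.96 = 58,550 g product.

(a) 74.7 kg; (b) 58.5 kg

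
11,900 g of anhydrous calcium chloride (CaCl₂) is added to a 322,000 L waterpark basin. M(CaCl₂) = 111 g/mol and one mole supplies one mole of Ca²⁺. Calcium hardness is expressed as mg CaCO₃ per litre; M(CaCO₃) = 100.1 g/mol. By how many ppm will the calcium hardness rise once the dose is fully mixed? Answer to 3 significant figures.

33.3 ppm

Moles of Ca²⁺: 11,900 g ÷ 111 g/mol = 107.2 mol.
As CaCO₃: 107.2 mol × 100.1 g/mol = 10,730 g.
Rise: 10,730 g / 322,000 L × 1000 = 33.33 mg/L.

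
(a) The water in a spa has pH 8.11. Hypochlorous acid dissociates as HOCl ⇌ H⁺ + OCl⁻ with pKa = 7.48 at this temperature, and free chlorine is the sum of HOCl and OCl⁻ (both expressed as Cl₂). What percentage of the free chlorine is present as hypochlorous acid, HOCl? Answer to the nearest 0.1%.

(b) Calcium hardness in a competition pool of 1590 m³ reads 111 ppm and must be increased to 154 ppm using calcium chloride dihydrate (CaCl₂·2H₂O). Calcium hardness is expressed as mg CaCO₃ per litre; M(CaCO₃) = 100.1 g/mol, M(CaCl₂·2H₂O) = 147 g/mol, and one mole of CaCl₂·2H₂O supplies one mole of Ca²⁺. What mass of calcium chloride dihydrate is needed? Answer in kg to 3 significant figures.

(a) [OCl⁻]/[HOCl] = 10^(pH − pKa) = 10^(8.11 − 7.48) = 10^0.63 = 4.266.
(a) Fraction as HOCl = 1 / (1 + 4.266) = 0.1899.

(b) Volume: 1590 m³ = 1,590,000 L.
(b) Hardness to add: (154 − 111) = 43 mg/L as CaCO₃ × 1,590,000 L = 68,370 g as CaCO₃.
(b) Moles of Ca²⁺ (1 mol Ca²⁺ ≡ 1 mol CaCO₃): 68,370 / 100.1 g/mol = 683 mol.
(b) Mass of CaCl₂·2H₂O: 683 × 147 = 100,400 g.

(a) 19.0%; (b) 100 kg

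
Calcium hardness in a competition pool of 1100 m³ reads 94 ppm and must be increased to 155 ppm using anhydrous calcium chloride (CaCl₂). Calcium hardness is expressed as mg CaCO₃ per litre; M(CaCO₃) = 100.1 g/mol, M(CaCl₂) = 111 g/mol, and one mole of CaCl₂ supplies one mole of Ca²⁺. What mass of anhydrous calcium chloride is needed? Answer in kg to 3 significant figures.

74.4 kg

Volume: 1100 m³ = 1,100,000 L.
Hardness to add: (155 − 94) = 61 mg/L as CaCO₃ × 1,100,000 L = 67,100 g as CaCO₃.
Moles of Ca²⁺ (1 mol Ca²⁺ ≡ 1 mol CaCO₃): 67,100 / 100.1 g/mol = 670.3 mol.
Mass of CaCl₂: 670.3 × 111 = 74,410 g.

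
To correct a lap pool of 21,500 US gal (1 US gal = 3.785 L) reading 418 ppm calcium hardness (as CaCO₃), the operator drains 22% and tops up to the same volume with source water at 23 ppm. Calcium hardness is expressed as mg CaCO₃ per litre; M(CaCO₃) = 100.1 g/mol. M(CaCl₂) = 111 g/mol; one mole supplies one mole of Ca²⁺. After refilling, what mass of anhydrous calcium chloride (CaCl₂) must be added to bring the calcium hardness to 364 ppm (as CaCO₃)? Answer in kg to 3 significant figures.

2.97 kg

Volume: 21,500 US gal × 3.785 L/gal = 81,378 L.
After draining 22% and refilling: 418 × 0.78 + 23 × 0.22 = 331.1 ppm.
Deficit to target: 364 − 331.1 = 32.9 mg/L.
As CaCO₃: 32.9 mg/L × 81,378 L = 2677 g; ÷ 100.1 = 26.75 mol Ca²⁺.
Mass: 26.75 × 111 = 2969 g.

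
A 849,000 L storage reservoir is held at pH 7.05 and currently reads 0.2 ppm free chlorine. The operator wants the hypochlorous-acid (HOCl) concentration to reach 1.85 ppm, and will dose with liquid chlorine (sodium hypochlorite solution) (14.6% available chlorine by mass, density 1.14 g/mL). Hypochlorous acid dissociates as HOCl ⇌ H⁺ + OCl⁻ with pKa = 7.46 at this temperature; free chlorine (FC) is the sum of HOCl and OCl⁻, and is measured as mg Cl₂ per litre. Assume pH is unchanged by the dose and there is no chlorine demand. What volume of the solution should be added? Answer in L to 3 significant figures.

12.1 L

[OCl⁻]/[HOCl] = 10^(pH − pKa) = 10^(7.05 − 7.46) = 0.389; fraction as HOCl = 1/(1 + 0.389) = 0.7199.
Free chlorine required for 1.85 ppm HOCl: 1.85 / 0.7199 = 2.57 ppm.
FC to add: 2.57 − 0.2 = 2.37 mg/L as Cl₂.
Cl₂ equivalent: 2.37 mg/L × 849,000 L = 2012 g.
Product at 14.6% available Cl: 2012 / 0.146 = 13,780 g.
Volume: 13,780 g ÷ 1.14 g/mL = 12,090 mL.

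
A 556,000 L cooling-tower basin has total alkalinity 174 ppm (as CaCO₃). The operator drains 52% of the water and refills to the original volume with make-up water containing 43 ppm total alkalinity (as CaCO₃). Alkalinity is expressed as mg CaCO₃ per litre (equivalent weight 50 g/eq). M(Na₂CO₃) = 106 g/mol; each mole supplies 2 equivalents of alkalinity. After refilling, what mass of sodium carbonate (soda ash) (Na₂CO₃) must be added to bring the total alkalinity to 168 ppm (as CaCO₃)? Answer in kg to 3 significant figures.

36.6 kg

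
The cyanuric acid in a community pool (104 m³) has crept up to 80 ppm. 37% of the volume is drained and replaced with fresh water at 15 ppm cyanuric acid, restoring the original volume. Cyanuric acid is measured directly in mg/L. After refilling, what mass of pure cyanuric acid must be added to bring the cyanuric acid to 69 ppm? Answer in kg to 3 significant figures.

Volume: 104 m³ = 104,000 L.
After draining 37% and refilling: 80 × 0.63 + 15 × 0.37 = 55.95 ppm.
Deficit to target: 69 − 55.95 = 13.05 mg/L.
Mass: 13.05 mg/L × 104,000 L = 1357 g cyanuric acid.

1.36 kg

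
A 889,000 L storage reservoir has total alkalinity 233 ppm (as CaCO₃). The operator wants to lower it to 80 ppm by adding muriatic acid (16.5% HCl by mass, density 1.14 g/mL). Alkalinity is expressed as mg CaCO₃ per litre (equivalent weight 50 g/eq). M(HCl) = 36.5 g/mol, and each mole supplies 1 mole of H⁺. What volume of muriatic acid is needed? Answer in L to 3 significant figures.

528 L

Alkalinity to neutralize: (233 − 80) = 153 mg/L as CaCO₃ × 889,000 L = 136,000 g as CaCO₃.
Equivalents of H⁺ required: 136,000 ÷ 50 g/eq = 2720 eq = 2720 mol HCl.
Mass of HCl: 2720 × 36.5 = 99,290 g.
Mass of 16.5% solution: 99,290 / 0.165 = 601,800 g.
Volume: 601,800 g ÷ 1.14 g/mL = 527,900 mL.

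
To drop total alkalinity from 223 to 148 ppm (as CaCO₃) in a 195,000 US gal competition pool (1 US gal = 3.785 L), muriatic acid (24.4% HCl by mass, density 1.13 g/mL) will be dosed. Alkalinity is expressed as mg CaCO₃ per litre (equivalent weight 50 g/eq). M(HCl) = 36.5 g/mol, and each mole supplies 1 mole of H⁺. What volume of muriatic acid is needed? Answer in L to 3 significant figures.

Volume: 195,000 US gal × 3.785 L/gal = 738,075 L.
Alkalinity to neutralize: (223 − 148) = 75 mg/L as CaCO₃ × 738,075 L = 55,360 g as CaCO₃.
Equivalents of H⁺ required: 55,360 ÷ 50 g/eq = 1107 eq = 1107 mol HCl.
Mass of HCl: 1107 × 36.5 = 40,410 g.
Mass of 24.4% solution: 40,410 / 0.244 = 165,600 g.
Volume: 165,600 g ÷ 1.13 g/mL = 146,600 mL.

147 L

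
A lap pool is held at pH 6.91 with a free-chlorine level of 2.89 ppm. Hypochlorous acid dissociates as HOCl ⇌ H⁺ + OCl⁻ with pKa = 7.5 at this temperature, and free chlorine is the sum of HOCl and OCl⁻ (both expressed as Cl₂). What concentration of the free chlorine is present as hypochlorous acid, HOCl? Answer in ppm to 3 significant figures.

2.30 ppm

[OCl⁻]/[HOCl] = 10^(pH − pKa) = 10^(6.91 − 7.5) = 10^-0.59 = 0.257.
Fraction as HOCl = 1 / (1 + 0.257) = 0.7955.
HOCl = 0.7955 × 2.89 ppm = 2.299 ppm.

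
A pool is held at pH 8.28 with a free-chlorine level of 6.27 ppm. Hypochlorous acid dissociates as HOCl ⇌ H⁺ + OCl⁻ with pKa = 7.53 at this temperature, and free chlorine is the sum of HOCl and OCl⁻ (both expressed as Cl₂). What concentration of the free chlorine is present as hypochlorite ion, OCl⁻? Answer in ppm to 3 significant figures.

[OCl⁻]/[HOCl] = 10^(pH − pKa) = 10^(8.28 − 7.53) = 10^0.75 = 5.623.
Fraction as HOCl = 1 / (1 + 5.623) = 0.151.
OCl⁻ = (1 − 0.151) × 6.27 ppm = 5.323 ppm.

5.32 ppm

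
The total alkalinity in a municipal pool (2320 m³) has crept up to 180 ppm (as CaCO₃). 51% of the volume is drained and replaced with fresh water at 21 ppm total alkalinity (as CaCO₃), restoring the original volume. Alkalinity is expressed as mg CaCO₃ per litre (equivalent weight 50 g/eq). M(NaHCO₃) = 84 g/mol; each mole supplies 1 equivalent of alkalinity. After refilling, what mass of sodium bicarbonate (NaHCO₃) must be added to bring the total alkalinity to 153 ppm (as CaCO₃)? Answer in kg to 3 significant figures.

Volume: 2320 m³ = 2,320,000 L.
After draining 51% and refilling: 180 × 0.49 + 21 × 0.51 = 98.91 ppm.
Deficit to target: 153 − 98.91 = 54.09 mg/L.
As CaCO₃: 54.09 mg/L × 2,320,000 L = 125,500 g; ÷ 50 g/eq ÷ 1 = 2510 mol NaHCO₃.
Mass: 2510 × 84 = 210,800 g.

211 kg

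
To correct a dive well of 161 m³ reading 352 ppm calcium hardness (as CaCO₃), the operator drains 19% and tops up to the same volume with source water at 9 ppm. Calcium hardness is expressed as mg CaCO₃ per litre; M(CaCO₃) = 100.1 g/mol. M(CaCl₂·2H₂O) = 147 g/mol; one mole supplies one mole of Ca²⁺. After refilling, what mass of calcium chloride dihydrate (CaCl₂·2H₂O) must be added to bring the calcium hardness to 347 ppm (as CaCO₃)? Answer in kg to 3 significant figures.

14.2 kg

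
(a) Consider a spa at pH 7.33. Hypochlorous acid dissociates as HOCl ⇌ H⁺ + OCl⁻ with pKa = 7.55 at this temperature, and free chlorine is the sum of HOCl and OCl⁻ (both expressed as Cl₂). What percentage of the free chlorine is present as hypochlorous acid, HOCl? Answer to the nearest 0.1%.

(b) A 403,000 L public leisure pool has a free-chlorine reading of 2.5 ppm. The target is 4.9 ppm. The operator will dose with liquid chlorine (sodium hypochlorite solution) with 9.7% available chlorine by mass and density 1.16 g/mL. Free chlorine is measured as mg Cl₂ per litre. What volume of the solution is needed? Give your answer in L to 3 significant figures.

(a) 62.4%; (b) 8.60 L

(a) [OCl⁻]/[HOCl] = 10^(pH − pKa) = 10^(7.33 − 7.55) = 10^-0.22 = 0.6026.
(a) Fraction as HOCl = 1 / (1 + 0.6026) = 0.624.

(b) Chlorine deficit: 4.9 − 2.5 = 2.4 ppm = 2.4 mg/L as Cl₂.
(b) Cl₂ equivalent needed: 2.4 mg/L × 403,000 L = 967,200 mg = 967.2 g.
(b) Product at 9.7% available chlorine: 967.2 / 0.097 = 9971 g.
(b) Volume at density 1.16 g/mL: 9971 g ÷ 1.16 g/mL = 8596 mL.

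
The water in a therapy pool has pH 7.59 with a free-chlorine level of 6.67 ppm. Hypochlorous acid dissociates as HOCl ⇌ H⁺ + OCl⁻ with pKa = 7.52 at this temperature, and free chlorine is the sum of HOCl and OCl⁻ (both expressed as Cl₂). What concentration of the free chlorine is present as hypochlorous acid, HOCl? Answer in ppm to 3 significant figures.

3.07 ppm

[OCl⁻]/[HOCl] = 10^(pH − pKa) = 10^(7.59 − 7.52) = 10^0.07 = 1.175.
Fraction as HOCl = 1 / (1 + 1.175) = 0.4598.
HOCl = 0.4598 × 6.67 ppm = 3.067 ppm.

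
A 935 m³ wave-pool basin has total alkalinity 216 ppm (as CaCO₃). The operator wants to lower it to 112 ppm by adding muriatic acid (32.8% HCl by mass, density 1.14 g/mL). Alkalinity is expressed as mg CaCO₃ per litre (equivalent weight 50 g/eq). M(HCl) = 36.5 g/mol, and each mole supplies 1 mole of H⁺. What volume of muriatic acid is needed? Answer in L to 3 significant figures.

190 L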